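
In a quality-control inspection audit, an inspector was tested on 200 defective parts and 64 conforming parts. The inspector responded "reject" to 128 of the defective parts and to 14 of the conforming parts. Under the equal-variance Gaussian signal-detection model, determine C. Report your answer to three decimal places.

H = 128/200 = 0.6400
FA = 14/64 = 0.2188
z(H) = z(0.6400) = 0.3585
z(FA) = z(0.2188) = -0.7763
c = −½·[z(H) + z(FA)] = −0.5 × (0.3585 + (-0.7763)) = 0.2089

C = 0.209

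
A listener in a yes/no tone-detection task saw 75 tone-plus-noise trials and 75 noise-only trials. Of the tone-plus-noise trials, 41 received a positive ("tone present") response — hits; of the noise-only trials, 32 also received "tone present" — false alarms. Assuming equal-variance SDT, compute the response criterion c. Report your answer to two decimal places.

H = 41/75 = 0.5467
FA = 32/75 = 0.4267
z(H) = 0.1173
z(FA) = -0.1848
c = −½·[z(H) + z(FA)] = −0.5 × (0.1173 + (-0.1848)) = 0.03375

c = 0.03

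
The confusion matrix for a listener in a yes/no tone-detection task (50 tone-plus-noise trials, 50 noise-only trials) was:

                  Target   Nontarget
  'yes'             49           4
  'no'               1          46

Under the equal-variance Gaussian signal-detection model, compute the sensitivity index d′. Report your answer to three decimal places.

d′ = 3.459

H = 49/50 = 0.9800
FA = 4/50 = 0.0800
z(H) = 2.0537
z(FA) = -1.4051
d' = z(H) − z(FA) = 2.0537 − (-1.4051) = 3.4588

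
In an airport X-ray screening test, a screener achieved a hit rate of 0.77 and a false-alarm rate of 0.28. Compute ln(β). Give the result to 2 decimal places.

z(0.77) = 0.739, z(0.28) = -0.583
ln β = −½·[z(H)² − z(FA)²] = −0.5 × (0.546 − 0.340) = -0.103

ln β = -0.10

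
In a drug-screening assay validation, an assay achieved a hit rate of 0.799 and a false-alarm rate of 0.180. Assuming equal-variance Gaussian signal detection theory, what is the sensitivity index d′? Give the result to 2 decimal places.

Φ⁻¹(H) = Φ⁻¹(0.799) = 0.8381
Φ⁻¹(FA) = Φ⁻¹(0.180) = -0.9154
d' = z(H) − z(FA) = 0.8381 − (-0.9154) = 1.7535

d′ = 1.75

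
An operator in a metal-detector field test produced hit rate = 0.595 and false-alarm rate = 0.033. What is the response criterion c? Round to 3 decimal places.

Φ⁻¹(H) = 0.2404
Φ⁻¹(FA) = -1.8384
c = −½·[z(H) + z(FA)] = −0.5 × (0.2404 + (-1.8384)) = 0.7990

c = 0.799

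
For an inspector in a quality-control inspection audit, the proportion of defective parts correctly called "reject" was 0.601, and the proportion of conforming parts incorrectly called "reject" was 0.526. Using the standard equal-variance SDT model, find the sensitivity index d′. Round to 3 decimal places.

z(H) = z(0.601) = 0.2559
z(FA) = z(0.526) = 0.0652
d' = z(H) − z(FA) = 0.2559 − 0.0652 = 0.1907

d′ = 0.191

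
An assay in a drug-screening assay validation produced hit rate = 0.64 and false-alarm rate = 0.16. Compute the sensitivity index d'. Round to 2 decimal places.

z(0.64) = 0.3585, z(0.16) = -0.9945
d' = z(H) − z(FA) = 0.3585 − (-0.9945) = 1.3530

d' = 1.35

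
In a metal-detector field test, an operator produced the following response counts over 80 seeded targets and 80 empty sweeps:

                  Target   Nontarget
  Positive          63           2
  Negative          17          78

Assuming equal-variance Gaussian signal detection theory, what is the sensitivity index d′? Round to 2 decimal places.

d′ = 2.76

H = 63/80 = 0.7875
FA = 2/80 = 0.0250
z(H) = 0.798
z(FA) = -1.960
d' = z(H) − z(FA) = 0.798 − (-1.960) = 2.758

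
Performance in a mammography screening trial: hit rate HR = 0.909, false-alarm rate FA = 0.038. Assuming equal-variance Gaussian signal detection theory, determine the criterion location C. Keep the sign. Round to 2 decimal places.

C = 0.22

Φ⁻¹(H) = Φ⁻¹(0.909) = 1.335
Φ⁻¹(FA) = Φ⁻¹(0.038) = -1.774
c = −½·[z(H) + z(FA)] = −0.5 × (1.335 + (-1.774)) = 0.2195
c > 0: the reader has a conservative response bias.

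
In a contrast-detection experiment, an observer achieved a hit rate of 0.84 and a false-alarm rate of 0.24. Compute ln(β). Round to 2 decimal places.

ln β = -0.25

Φ⁻¹(0.84) = 0.994, Φ⁻¹(0.24) = -0.706
ln β = −½·[z(H)² − z(FA)²] = −0.5 × (0.988 − 0.498) = -0.245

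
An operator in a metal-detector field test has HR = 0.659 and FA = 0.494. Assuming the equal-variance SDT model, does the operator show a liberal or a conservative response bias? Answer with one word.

z(H) = 0.410, z(FA) = -0.015
c = −½·(z(H) + z(FA)) = -0.1975
c < 0 → liberal criterion (biased toward responding “yes”).

liberal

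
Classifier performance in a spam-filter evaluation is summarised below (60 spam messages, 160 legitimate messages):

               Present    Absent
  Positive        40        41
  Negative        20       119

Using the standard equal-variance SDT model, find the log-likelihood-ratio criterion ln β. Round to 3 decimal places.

ln β = 0.122

H = 40/60 = 0.6667
FA = 41/160 = 0.2562
z(0.6667) = 0.4308, z(0.2562) = -0.6551
ln β = −½·[z(H)² − z(FA)²] = −0.5 × (0.1856 − 0.4292) = 0.1218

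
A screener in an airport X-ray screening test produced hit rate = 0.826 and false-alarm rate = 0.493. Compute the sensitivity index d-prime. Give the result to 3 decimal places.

Φ⁻¹(H) = Φ⁻¹(0.826) = 0.9385
Φ⁻¹(FA) = Φ⁻¹(0.493) = -0.0175
d' = z(H) − z(FA) = 0.9385 − (-0.0175) = 0.9560

d-prime = 0.956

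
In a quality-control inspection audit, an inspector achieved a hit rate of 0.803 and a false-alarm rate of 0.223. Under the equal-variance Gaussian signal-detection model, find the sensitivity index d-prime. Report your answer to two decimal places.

d-prime = 1.61

Φ⁻¹(H) = Φ⁻¹(0.803) = 0.8524
Φ⁻¹(FA) = Φ⁻¹(0.223) = -0.7621
d' = z(H) − z(FA) = 0.8524 − (-0.7621) = 1.6145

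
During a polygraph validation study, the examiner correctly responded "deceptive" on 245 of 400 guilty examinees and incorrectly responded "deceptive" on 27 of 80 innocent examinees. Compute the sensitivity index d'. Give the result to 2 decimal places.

H = 245/400 = 0.6125
FA = 27/80 = 0.3375
Φ⁻¹(0.6125) = 0.2858, Φ⁻¹(0.3375) = -0.4193
d' = z(H) − z(FA) = 0.2858 − (-0.4193) = 0.7051

d' = 0.71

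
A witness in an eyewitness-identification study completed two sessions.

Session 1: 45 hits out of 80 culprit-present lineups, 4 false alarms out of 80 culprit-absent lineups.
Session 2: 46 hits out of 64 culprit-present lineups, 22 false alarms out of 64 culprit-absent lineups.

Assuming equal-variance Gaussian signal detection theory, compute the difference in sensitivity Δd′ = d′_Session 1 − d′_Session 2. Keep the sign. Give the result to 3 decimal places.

Session 1: z(0.5625) = 0.1573, z(0.0500) = -1.6449, d' = 1.8022
Session 2: z(0.7188) = 0.5793, z(0.3438) = -0.4021, d' = 0.9814
Δd' = d'_Session 1 − d'_Session 2 = 1.8022 − 0.9814 = 0.8208
Session 1 has the higher sensitivity.

Δd′ = 0.821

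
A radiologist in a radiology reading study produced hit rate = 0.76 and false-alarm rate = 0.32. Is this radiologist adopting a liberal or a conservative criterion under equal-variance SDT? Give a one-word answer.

z(H) = 0.706, z(FA) = -0.468
c = −½·(z(H) + z(FA)) = -0.119
c < 0 → liberal criterion (biased toward responding “yes”).

liberal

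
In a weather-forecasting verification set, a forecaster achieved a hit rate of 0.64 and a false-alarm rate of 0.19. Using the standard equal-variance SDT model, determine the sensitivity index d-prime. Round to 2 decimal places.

d-prime = 1.24

z(H) = 0.3585
z(FA) = -0.8779
d' = z(H) − z(FA) = 0.3585 − (-0.8779) = 1.2364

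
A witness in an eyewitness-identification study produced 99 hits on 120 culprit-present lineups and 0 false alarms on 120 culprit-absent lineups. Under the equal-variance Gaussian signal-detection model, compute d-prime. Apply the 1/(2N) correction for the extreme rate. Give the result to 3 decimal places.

d-prime = 3.573

The false-alarm rate is 0/120 = 0, so apply the 1/(2N) correction: FA → 1/(2·120) = 0.00417.
z(H) = z(0.82500) = 0.9346
z(FA) = z(0.00417) = -2.6380
d' = 0.9346 − (-2.6380) = 3.5726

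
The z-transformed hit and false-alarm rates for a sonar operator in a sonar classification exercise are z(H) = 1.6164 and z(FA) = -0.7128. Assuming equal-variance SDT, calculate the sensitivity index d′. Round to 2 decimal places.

d' = z(H) − z(FA) = 1.6164 − (-0.7128) = 2.3292

d′ = 2.33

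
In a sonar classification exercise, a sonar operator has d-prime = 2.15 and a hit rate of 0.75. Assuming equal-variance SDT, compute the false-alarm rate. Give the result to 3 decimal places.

false-alarm rate = 0.070

z(hit rate) = z(0.75) = 0.6745
z(FA) = z(H) − d' = 0.6745 − 2.15 = -1.4755
false-alarm rate = Φ(-1.4755) = 0.0700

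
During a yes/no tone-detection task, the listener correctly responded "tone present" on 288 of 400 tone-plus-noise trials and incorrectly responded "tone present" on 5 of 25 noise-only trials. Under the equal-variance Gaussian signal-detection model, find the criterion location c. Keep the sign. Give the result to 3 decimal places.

c = 0.129

H = 288/400 = 0.7200
FA = 5/25 = 0.2000
z(H) = z(0.7200) = 0.5828
z(FA) = z(0.2000) = -0.8416
c = −½·[z(H) + z(FA)] = −0.5 × (0.5828 + (-0.8416)) = 0.1294
c > 0: the listener has a conservative response bias.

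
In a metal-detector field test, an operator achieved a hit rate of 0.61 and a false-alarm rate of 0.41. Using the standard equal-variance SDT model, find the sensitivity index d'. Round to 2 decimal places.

d' = 0.51

z(H) = 0.279
z(FA) = -0.228
d' = z(H) − z(FA) = 0.279 − (-0.228) = 0.507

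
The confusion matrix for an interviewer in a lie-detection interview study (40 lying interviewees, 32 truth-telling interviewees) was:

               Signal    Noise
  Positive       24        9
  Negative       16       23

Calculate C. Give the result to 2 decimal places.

H = 24/40 = 0.6000
FA = 9/32 = 0.2812
z(0.6000) = 0.253, z(0.2812) = -0.579
c = −½·[z(H) + z(FA)] = −0.5 × (0.253 + (-0.579)) = 0.163

C = 0.16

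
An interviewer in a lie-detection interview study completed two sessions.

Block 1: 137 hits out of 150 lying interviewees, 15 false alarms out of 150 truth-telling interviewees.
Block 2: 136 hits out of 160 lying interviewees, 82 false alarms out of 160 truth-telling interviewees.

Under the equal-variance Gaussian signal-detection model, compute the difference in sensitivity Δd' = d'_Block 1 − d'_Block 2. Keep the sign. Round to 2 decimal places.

Block 1: z(0.9133) = 1.361, z(0.1000) = -1.282, d' = 2.643
Block 2: z(0.8500) = 1.036, z(0.5125) = 0.031, d' = 1.005
Δd' = d'_Block 1 − d'_Block 2 = 2.643 − 1.005 = 1.638
Block 1 has the higher sensitivity.

Δd' = 1.64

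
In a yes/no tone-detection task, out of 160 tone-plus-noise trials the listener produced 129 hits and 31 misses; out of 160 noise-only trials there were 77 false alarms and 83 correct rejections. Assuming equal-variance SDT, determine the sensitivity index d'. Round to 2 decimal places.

H = 129/160 = 0.8063
FA = 77/160 = 0.4813
z(H) = 0.8643
z(FA) = -0.0469
d' = z(H) − z(FA) = 0.8643 − (-0.0469) = 0.9112

d' = 0.91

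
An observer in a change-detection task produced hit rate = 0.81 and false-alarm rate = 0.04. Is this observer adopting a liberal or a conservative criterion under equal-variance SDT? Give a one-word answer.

conservative

z(H) = 0.878, z(FA) = -1.751
c = −½·(z(H) + z(FA)) = 0.4365
c > 0 → conservative criterion (biased toward responding “no”).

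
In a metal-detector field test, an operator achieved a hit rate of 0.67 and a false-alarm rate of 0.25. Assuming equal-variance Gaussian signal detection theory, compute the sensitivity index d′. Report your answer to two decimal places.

d′ = 1.11

z(H) = z(0.67) = 0.440
z(FA) = z(0.25) = -0.674
d' = z(H) − z(FA) = 0.440 − (-0.674) = 1.114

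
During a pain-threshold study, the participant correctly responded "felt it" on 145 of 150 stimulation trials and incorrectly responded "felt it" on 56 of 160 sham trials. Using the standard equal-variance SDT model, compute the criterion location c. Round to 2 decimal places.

c = -0.72

H = 145/150 = 0.9667
FA = 56/160 = 0.3500
z(H) = z(0.9667) = 1.8344
z(FA) = z(0.3500) = -0.3853
c = −½·[z(H) + z(FA)] = −0.5 × (1.8344 + (-0.3853)) = -0.72455
c < 0: the participant has a liberal response bias.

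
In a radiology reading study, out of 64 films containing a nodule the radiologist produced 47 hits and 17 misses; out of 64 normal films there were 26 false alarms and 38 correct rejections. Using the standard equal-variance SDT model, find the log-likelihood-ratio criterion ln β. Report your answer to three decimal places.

H = 47/64 = 0.7344
FA = 26/64 = 0.4062
z(H) = 0.6262
z(FA) = -0.2373
ln β = −½·[z(H)² − z(FA)²] = −0.5 × (0.3921 − 0.0563) = -0.1679

ln β = -0.168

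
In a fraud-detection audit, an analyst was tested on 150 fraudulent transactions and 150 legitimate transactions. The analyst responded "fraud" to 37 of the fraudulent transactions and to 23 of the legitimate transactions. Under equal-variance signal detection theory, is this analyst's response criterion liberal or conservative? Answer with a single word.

conservative

z(H) = -0.685, z(FA) = -1.022
c = −½·(z(H) + z(FA)) = 0.8535
c > 0 → conservative criterion (biased toward responding “no”).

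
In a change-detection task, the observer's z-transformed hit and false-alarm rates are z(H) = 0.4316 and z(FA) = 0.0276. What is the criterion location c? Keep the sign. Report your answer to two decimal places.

c = −½·[z(H) + z(FA)] = −½·(0.4316 + 0.0276) = -0.2296

c = -0.23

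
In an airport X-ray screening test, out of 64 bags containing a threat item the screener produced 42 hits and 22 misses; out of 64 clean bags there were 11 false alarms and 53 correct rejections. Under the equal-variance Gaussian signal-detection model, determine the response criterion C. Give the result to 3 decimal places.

H = 42/64 = 0.6562
FA = 11/64 = 0.1719
z(0.6562) = 0.4021, z(0.1719) = -0.9467
c = −½·[z(H) + z(FA)] = −0.5 × (0.4021 + (-0.9467)) = 0.2723
c > 0: the screener has a conservative response bias.

C = 0.272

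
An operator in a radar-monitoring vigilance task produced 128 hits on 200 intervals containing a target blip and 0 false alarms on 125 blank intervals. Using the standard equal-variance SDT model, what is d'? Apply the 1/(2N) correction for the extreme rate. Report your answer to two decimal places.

The false-alarm rate is 0/125 = 0, so apply the 1/(2N) correction: FA → 1/(2·125) = 0.00400.
z(H) = z(0.64000) = 0.358
z(FA) = z(0.00400) = -2.652
d' = 0.358 − (-2.652) = 3.010

d' = 3.01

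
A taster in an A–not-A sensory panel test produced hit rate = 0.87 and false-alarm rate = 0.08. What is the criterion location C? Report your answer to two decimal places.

z(H) = 1.1264
z(FA) = -1.4051
c = −½·[z(H) + z(FA)] = −0.5 × (1.1264 + (-1.4051)) = 0.13935
c > 0: the taster has a conservative response bias.

C = 0.14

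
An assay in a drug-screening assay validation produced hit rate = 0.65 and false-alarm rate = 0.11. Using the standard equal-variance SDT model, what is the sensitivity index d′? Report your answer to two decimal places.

d′ = 1.61

z(H) = 0.3853
z(FA) = -1.2265
d' = z(H) − z(FA) = 0.3853 − (-1.2265) = 1.6118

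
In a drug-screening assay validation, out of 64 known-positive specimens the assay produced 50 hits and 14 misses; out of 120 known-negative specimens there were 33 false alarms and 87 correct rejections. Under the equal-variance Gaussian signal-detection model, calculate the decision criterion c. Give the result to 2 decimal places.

c = -0.09

H = 50/64 = 0.7812
FA = 33/120 = 0.2750
z(H) = z(0.7812) = 0.776
z(FA) = z(0.2750) = -0.598
c = −½·[z(H) + z(FA)] = −0.5 × (0.776 + (-0.598)) = -0.089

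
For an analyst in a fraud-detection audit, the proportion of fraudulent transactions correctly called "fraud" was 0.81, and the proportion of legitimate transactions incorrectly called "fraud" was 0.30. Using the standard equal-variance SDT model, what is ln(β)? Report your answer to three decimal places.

Φ⁻¹(H) = 0.8779
Φ⁻¹(FA) = -0.5244
ln β = −½·[z(H)² − z(FA)²] = −0.5 × (0.7707 − 0.2750) = -0.24785

ln β = -0.248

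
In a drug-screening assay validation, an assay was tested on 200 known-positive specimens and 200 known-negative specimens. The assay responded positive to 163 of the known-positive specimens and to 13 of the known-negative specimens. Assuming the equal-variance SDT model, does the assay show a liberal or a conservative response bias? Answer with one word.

z(H) = 0.896, z(FA) = -1.514
c = −½·(z(H) + z(FA)) = 0.309
c > 0 → conservative criterion (biased toward responding “no”).

conservative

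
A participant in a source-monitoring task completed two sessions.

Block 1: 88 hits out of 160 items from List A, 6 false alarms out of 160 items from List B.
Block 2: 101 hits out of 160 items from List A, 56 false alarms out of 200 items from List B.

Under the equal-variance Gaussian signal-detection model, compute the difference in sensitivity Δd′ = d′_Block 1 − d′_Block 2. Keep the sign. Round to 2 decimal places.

Block 1: z(0.5500) = 0.126, z(0.0375) = -1.780, d' = 1.906
Block 2: z(0.6312) = 0.335, z(0.2800) = -0.583, d' = 0.918
Δd' = d'_Block 1 − d'_Block 2 = 1.906 − 0.918 = 0.988
Block 1 has the higher sensitivity.

Δd′ = 0.99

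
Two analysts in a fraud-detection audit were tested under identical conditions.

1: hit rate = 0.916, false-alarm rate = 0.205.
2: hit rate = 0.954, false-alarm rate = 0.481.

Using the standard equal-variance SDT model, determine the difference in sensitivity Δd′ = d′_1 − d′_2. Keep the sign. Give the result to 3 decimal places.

Δd′ = 0.470

1: z(0.916) = 1.3787, z(0.205) = -0.8239, d' = 2.2026
2: z(0.954) = 1.6849, z(0.481) = -0.0476, d' = 1.7325
Δd' = d'_1 − d'_2 = 2.2026 − 1.7325 = 0.4701
1 has the higher sensitivity.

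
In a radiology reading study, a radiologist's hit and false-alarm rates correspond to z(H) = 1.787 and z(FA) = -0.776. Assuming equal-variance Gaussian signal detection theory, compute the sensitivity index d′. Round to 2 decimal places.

d' = z(H) − z(FA) = 1.787 − (-0.776) = 2.563

d′ = 2.56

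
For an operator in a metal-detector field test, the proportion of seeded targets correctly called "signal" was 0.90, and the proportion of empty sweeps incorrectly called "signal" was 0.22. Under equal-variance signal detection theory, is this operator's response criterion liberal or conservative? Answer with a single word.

z(H) = 1.282, z(FA) = -0.772
c = −½·(z(H) + z(FA)) = -0.255
c < 0 → liberal criterion (biased toward responding “yes”).

liberal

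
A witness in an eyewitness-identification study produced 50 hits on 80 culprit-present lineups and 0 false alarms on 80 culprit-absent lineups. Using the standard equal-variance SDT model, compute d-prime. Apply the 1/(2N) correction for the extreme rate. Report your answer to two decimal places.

d-prime = 2.82

The false-alarm rate is 0/80 = 0, so apply the 1/(2N) correction: FA → 1/(2·80) = 0.00625.
z(H) = z(0.62500) = 0.319
z(FA) = z(0.00625) = -2.498
d' = 0.319 − (-2.498) = 2.817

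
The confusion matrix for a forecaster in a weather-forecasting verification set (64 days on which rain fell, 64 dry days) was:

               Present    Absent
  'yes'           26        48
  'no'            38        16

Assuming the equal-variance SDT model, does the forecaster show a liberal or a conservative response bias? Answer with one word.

liberal

z(H) = -0.237, z(FA) = 0.674
c = −½·(z(H) + z(FA)) = -0.2185
c < 0 → liberal criterion (biased toward responding “yes”).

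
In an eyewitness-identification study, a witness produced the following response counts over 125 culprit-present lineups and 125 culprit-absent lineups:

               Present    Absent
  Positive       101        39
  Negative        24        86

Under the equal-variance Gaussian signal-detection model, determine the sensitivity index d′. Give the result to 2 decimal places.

H = 101/125 = 0.8080
FA = 39/125 = 0.3120
z(H) = 0.8705
z(FA) = -0.4902
d' = z(H) − z(FA) = 0.8705 − (-0.4902) = 1.3607

d′ = 1.36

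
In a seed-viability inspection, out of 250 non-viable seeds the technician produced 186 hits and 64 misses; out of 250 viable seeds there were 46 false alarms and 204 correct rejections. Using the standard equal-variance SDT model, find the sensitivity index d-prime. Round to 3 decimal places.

d-prime = 1.556

H = 186/250 = 0.7440
FA = 46/250 = 0.1840
Φ⁻¹(H) = Φ⁻¹(0.7440) = 0.6557
Φ⁻¹(FA) = Φ⁻¹(0.1840) = -0.9002
d' = z(H) − z(FA) = 0.6557 − (-0.9002) = 1.5559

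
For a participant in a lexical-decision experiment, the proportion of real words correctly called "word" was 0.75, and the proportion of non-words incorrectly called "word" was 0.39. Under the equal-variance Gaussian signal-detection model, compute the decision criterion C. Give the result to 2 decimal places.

C = -0.20

z(H) = 0.674
z(FA) = -0.279
c = −½·[z(H) + z(FA)] = −0.5 × (0.674 + (-0.279)) = -0.1975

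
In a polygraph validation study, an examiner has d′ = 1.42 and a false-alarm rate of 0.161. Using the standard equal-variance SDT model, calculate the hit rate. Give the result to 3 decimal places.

hit rate = 0.666

z(false-alarm rate) = z(0.161) = -0.9904
z(H) = z(FA) + d' = -0.9904 + 1.42 = 0.4296
hit rate = Φ(0.4296) = 0.6663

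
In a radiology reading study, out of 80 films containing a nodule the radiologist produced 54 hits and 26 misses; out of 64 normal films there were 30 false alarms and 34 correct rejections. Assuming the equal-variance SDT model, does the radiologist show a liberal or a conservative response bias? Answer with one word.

liberal

z(H) = 0.454, z(FA) = -0.078
c = −½·(z(H) + z(FA)) = -0.188
c < 0 → liberal criterion (biased toward responding “yes”).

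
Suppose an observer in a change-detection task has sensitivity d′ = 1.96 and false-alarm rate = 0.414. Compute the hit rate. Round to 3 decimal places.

hit rate = 0.959

z(false-alarm rate) = z(0.414) = -0.2173
z(H) = z(FA) + d' = -0.2173 + 1.96 = 1.7427
hit rate = Φ(1.7427) = 0.9593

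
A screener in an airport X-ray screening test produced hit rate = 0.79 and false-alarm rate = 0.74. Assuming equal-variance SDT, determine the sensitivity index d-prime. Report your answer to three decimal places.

d-prime = 0.163

z(H) = 0.8064
z(FA) = 0.6433
d' = z(H) − z(FA) = 0.8064 − 0.6433 = 0.1631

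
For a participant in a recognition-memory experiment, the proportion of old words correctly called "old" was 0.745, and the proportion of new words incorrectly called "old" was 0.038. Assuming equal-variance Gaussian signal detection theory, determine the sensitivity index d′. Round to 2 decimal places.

d′ = 2.43

z(H) = z(0.745) = 0.6588
z(FA) = z(0.038) = -1.7744
d' = z(H) − z(FA) = 0.6588 − (-1.7744) = 2.4332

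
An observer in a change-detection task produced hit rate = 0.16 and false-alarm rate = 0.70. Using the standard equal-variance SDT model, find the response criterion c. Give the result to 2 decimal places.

c = 0.24

Φ⁻¹(H) = -0.994
Φ⁻¹(FA) = 0.524
c = −½·[z(H) + z(FA)] = −0.5 × (-0.994 + 0.524) = 0.235
c > 0: the observer has a conservative response bias.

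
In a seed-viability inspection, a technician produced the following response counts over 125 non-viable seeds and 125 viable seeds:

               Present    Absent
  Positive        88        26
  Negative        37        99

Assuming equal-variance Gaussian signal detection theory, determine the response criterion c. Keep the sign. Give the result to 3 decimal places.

H = 88/125 = 0.7040
FA = 26/125 = 0.2080
z(0.7040) = 0.5359, z(0.2080) = -0.8134
c = −½·[z(H) + z(FA)] = −0.5 × (0.5359 + (-0.8134)) = 0.13875
c > 0: the technician has a conservative response bias.

c = 0.139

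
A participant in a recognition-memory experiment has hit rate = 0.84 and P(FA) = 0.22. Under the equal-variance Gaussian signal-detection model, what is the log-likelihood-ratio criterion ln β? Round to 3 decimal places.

ln β = -0.196

Φ⁻¹(0.84) = 0.9945, Φ⁻¹(0.22) = -0.7722
ln β = −½·[z(H)² − z(FA)²] = −0.5 × (0.9890 − 0.5963) = -0.19635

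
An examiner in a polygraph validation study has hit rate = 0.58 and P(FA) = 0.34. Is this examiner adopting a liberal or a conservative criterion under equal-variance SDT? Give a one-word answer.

z(H) = 0.202, z(FA) = -0.412
c = −½·(z(H) + z(FA)) = 0.105
c > 0 → conservative criterion (biased toward responding “no”).

conservative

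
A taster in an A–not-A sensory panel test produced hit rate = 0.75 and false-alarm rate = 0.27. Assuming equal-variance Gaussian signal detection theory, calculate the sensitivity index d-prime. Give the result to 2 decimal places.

d-prime = 1.29

z(H) = z(0.75) = 0.6745
z(FA) = z(0.27) = -0.6128
d' = z(H) − z(FA) = 0.6745 − (-0.6128) = 1.2873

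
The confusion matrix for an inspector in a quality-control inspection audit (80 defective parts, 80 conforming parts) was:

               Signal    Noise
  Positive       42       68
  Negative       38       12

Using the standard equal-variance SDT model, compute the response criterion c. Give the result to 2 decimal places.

H = 42/80 = 0.5250
FA = 68/80 = 0.8500
Φ⁻¹(H) = Φ⁻¹(0.5250) = 0.0627
Φ⁻¹(FA) = Φ⁻¹(0.8500) = 1.0364
c = −½·[z(H) + z(FA)] = −0.5 × (0.0627 + 1.0364) = -0.54955

c = -0.55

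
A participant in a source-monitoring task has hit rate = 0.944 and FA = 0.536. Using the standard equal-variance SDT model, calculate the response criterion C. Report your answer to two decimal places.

z(H) = z(0.944) = 1.589
z(FA) = z(0.536) = 0.090
c = −½·[z(H) + z(FA)] = −0.5 × (1.589 + 0.090) = -0.8395

C = -0.84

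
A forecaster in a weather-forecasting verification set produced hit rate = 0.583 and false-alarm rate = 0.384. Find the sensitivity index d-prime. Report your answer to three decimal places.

Φ⁻¹(0.583) = 0.2096, Φ⁻¹(0.384) = -0.2950
d' = z(H) − z(FA) = 0.2096 − (-0.2950) = 0.5046

d-prime = 0.505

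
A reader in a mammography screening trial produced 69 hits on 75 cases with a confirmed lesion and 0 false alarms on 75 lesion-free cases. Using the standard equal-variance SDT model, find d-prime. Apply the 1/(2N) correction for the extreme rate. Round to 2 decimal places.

d-prime = 3.88

The false-alarm rate is 0/75 = 0, so apply the 1/(2N) correction: FA → 1/(2·75) = 0.00667.
z(H) = z(0.92000) = 1.405
z(FA) = z(0.00667) = -2.475
d' = 1.405 − (-2.475) = 3.880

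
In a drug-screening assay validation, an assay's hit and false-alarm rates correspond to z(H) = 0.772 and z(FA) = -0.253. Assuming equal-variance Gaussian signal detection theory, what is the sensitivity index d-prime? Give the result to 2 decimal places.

d' = z(H) − z(FA) = 0.772 − (-0.253) = 1.025

d-prime = 1.03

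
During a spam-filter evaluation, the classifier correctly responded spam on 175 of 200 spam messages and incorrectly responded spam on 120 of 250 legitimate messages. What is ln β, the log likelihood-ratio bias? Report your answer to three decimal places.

H = 175/200 = 0.8750
FA = 120/250 = 0.4800
z(H) = 1.1503
z(FA) = -0.0502
ln β = −½·[z(H)² − z(FA)²] = −0.5 × (1.3232 − 0.0025) = -0.66035

ln β = -0.660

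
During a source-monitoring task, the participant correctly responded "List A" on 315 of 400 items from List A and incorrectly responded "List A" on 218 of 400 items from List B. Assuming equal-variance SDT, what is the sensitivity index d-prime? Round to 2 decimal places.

H = 315/400 = 0.7875
FA = 218/400 = 0.5450
z(H) = z(0.7875) = 0.7978
z(FA) = z(0.5450) = 0.1130
d' = z(H) − z(FA) = 0.7978 − 0.1130 = 0.6848

d-prime = 0.68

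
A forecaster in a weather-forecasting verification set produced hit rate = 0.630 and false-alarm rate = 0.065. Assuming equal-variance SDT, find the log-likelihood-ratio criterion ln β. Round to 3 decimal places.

ln β = 1.091

z(H) = z(0.630) = 0.3319
z(FA) = z(0.065) = -1.5141
ln β = −½·[z(H)² − z(FA)²] = −0.5 × (0.1102 − 2.2925) = 1.09115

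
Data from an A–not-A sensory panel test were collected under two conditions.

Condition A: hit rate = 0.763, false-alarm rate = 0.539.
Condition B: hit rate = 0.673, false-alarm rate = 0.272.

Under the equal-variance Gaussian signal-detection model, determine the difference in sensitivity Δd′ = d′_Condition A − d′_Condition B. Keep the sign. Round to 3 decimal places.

Δd′ = -0.437

Condition A: z(0.763) = 0.7160, z(0.539) = 0.0979, d' = 0.6181
Condition B: z(0.673) = 0.4482, z(0.272) = -0.6068, d' = 1.0550
Δd' = d'_Condition A − d'_Condition B = 0.6181 − 1.0550 = -0.4369
Condition B has the higher sensitivity.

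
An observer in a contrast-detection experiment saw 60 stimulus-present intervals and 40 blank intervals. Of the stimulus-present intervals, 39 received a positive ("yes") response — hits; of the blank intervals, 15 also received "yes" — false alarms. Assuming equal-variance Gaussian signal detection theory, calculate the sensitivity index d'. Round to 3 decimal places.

d' = 0.704

H = 39/60 = 0.6500
FA = 15/40 = 0.3750
Φ⁻¹(H) = Φ⁻¹(0.6500) = 0.3853
Φ⁻¹(FA) = Φ⁻¹(0.3750) = -0.3186
d' = z(H) − z(FA) = 0.3853 − (-0.3186) = 0.7039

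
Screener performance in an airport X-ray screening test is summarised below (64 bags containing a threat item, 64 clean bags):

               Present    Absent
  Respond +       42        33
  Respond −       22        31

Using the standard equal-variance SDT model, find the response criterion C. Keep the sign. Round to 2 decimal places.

H = 42/64 = 0.6562
FA = 33/64 = 0.5156
Φ⁻¹(H) = 0.4021
Φ⁻¹(FA) = 0.0391
c = −½·[z(H) + z(FA)] = −0.5 × (0.4021 + 0.0391) = -0.2206

C = -0.22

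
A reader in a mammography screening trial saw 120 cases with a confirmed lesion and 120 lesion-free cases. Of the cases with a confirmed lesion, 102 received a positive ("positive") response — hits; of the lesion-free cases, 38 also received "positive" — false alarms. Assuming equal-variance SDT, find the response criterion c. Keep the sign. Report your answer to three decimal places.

H = 102/120 = 0.8500
FA = 38/120 = 0.3167
Φ⁻¹(H) = Φ⁻¹(0.8500) = 1.0364
Φ⁻¹(FA) = Φ⁻¹(0.3167) = -0.4769
c = −½·[z(H) + z(FA)] = −0.5 × (1.0364 + (-0.4769)) = -0.27975

c = -0.280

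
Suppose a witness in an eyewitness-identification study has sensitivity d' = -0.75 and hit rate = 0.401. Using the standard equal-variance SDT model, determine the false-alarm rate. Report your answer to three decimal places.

false-alarm rate = 0.691

z(hit rate) = z(0.401) = -0.2508
z(FA) = z(H) − d' = -0.2508 − (-0.75) = 0.4992
false-alarm rate = Φ(0.4992) = 0.6912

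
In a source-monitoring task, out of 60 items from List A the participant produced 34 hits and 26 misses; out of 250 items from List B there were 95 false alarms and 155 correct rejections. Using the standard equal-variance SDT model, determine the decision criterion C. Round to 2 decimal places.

C = 0.07

H = 34/60 = 0.5667
FA = 95/250 = 0.3800
Φ⁻¹(0.5667) = 0.168, Φ⁻¹(0.3800) = -0.305
c = −½·[z(H) + z(FA)] = −0.5 × (0.168 + (-0.305)) = 0.0685
c > 0: the participant has a conservative response bias.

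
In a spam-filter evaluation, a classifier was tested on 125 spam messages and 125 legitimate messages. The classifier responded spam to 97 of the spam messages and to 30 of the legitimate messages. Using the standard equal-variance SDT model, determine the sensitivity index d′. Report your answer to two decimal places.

d′ = 1.47

H = 97/125 = 0.7760
FA = 30/125 = 0.2400
Φ⁻¹(H) = 0.7588
Φ⁻¹(FA) = -0.7063
d' = z(H) − z(FA) = 0.7588 − (-0.7063) = 1.4651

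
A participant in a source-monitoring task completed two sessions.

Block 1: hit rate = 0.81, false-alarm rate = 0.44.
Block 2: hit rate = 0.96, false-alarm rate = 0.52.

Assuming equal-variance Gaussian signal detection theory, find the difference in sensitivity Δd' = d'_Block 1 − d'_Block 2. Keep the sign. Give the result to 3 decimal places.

Δd' = -0.672

Block 1: z(0.81) = 0.8779, z(0.44) = -0.1510, d' = 1.0289
Block 2: z(0.96) = 1.7507, z(0.52) = 0.0502, d' = 1.7005
Δd' = d'_Block 1 − d'_Block 2 = 1.0289 − 1.7005 = -0.6716
Block 2 has the higher sensitivity.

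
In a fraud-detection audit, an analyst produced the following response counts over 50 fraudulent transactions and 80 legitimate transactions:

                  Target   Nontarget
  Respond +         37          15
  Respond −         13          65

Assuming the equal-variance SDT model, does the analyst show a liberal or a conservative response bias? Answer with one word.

conservative

z(H) = 0.643, z(FA) = -0.887
c = −½·(z(H) + z(FA)) = 0.122
c > 0 → conservative criterion (biased toward responding “no”).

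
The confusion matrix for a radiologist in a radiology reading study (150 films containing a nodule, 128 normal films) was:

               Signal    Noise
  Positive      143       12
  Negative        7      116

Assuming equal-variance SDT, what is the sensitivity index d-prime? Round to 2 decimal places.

d-prime = 3.00

H = 143/150 = 0.9533
FA = 12/128 = 0.0938
Φ⁻¹(H) = Φ⁻¹(0.9533) = 1.6777
Φ⁻¹(FA) = Φ⁻¹(0.0938) = -1.3177
d' = z(H) − z(FA) = 1.6777 − (-1.3177) = 2.9954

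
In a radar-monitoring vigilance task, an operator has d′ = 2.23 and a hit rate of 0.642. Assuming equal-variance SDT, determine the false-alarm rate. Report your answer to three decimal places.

false-alarm rate = 0.031

z(hit rate) = z(0.642) = 0.3638
z(FA) = z(H) − d' = 0.3638 − 2.23 = -1.8662
false-alarm rate = Φ(-1.8662) = 0.0310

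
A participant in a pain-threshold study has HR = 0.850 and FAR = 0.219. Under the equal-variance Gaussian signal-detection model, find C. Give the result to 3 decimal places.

Φ⁻¹(H) = Φ⁻¹(0.850) = 1.0364
Φ⁻¹(FA) = Φ⁻¹(0.219) = -0.7756
c = −½·[z(H) + z(FA)] = −0.5 × (1.0364 + (-0.7756)) = -0.1304
c < 0: the participant has a liberal response bias.

C = -0.130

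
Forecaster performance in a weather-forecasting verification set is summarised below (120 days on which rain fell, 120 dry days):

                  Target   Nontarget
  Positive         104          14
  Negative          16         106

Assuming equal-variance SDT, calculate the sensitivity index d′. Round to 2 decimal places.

H = 104/120 = 0.8667
FA = 14/120 = 0.1167
z(H) = z(0.8667) = 1.111
z(FA) = z(0.1167) = -1.192
d' = z(H) − z(FA) = 1.111 − (-1.192) = 2.303

d′ = 2.30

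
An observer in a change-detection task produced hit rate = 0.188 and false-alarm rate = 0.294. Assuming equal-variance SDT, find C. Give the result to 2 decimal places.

Φ⁻¹(0.188) = -0.8853, Φ⁻¹(0.294) = -0.5417
c = −½·[z(H) + z(FA)] = −0.5 × (-0.8853 + (-0.5417)) = 0.7135
c > 0: the observer has a conservative response bias.

C = 0.71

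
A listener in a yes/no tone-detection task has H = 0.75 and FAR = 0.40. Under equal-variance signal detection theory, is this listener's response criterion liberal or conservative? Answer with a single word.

liberal

z(H) = 0.674, z(FA) = -0.253
c = −½·(z(H) + z(FA)) = -0.2105
c < 0 → liberal criterion (biased toward responding “yes”).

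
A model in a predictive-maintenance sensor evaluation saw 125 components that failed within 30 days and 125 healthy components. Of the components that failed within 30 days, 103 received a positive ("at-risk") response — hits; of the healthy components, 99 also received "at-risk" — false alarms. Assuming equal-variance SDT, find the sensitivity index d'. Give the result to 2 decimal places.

H = 103/125 = 0.8240
FA = 99/125 = 0.7920
z(H) = z(0.8240) = 0.931
z(FA) = z(0.7920) = 0.813
d' = z(H) − z(FA) = 0.931 − 0.813 = 0.118

d' = 0.12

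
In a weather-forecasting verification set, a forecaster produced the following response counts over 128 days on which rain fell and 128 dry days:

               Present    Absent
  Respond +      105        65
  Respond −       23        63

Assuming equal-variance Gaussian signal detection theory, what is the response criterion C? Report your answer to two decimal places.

C = -0.47

H = 105/128 = 0.8203
FA = 65/128 = 0.5078
z(H) = z(0.8203) = 0.9165
z(FA) = z(0.5078) = 0.0196
c = −½·[z(H) + z(FA)] = −0.5 × (0.9165 + 0.0196) = -0.46805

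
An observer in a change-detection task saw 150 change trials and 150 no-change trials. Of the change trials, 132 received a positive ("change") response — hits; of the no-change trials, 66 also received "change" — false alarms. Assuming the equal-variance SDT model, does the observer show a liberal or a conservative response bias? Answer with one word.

z(H) = 1.175, z(FA) = -0.151
c = −½·(z(H) + z(FA)) = -0.512
c < 0 → liberal criterion (biased toward responding “yes”).

liberal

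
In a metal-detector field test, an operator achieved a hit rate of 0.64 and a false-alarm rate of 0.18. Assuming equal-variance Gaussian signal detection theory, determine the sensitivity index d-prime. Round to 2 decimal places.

z(H) = z(0.64) = 0.358
z(FA) = z(0.18) = -0.915
d' = z(H) − z(FA) = 0.358 − (-0.915) = 1.273

d-prime = 1.27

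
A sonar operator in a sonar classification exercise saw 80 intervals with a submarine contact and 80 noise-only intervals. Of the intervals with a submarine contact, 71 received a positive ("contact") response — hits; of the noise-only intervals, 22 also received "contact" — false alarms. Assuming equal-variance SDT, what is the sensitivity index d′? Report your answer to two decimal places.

d′ = 1.81

H = 71/80 = 0.8875
FA = 22/80 = 0.2750
z(H) = z(0.8875) = 1.213
z(FA) = z(0.2750) = -0.598
d' = z(H) − z(FA) = 1.213 − (-0.598) = 1.811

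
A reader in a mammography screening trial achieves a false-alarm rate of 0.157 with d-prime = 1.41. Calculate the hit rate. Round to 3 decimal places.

hit rate = 0.657

z(false-alarm rate) = z(0.157) = -1.0069
z(H) = z(FA) + d' = -1.0069 + 1.41 = 0.4031
hit rate = Φ(0.4031) = 0.6566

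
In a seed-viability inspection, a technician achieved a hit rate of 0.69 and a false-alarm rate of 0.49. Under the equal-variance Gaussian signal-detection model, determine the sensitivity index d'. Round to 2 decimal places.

d' = 0.52

z(H) = z(0.69) = 0.4959
z(FA) = z(0.49) = -0.0251
d' = z(H) − z(FA) = 0.4959 − (-0.0251) = 0.5210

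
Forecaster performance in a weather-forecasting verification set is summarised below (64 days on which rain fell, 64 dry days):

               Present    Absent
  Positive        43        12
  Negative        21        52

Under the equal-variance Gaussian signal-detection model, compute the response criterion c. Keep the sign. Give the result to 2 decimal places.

c = 0.22

H = 43/64 = 0.6719
FA = 12/64 = 0.1875
z(0.6719) = 0.445, z(0.1875) = -0.887
c = −½·[z(H) + z(FA)] = −0.5 × (0.445 + (-0.887)) = 0.221
c > 0: the forecaster has a conservative response bias.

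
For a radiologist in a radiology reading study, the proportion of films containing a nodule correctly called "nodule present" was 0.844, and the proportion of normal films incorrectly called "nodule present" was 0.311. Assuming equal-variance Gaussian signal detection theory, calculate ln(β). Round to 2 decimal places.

ln β = -0.39

z(H) = z(0.844) = 1.011
z(FA) = z(0.311) = -0.493
ln β = −½·[z(H)² − z(FA)²] = −0.5 × (1.022 − 0.243) = -0.3895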